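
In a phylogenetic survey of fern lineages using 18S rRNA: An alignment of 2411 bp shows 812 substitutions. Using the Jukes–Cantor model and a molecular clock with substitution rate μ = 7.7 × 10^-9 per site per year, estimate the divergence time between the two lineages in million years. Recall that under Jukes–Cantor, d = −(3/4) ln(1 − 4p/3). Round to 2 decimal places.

p = 812/2411 ≈ 0.33679.
d = −(3/4) ln(1 − 4p/3) = −0.75 ln(1 − 0.449053) = −0.75 ln(0.550947)
  = −0.75 × (-0.596117) = 0.447088 substitutions/site.
Under a molecular clock d = 2μt, so t = d/(2μ) = 0.447088 / (2 × 7.7 × 10^-9) = 29.03 million years.

29.03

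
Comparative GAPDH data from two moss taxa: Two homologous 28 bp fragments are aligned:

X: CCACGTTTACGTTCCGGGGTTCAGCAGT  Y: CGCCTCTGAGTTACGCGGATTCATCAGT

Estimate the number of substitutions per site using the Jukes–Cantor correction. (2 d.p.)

0.64

The sequences differ at 12 of 28 sites, so p = 12/28 ≈ 0.428571.
d = −(3/4) ln(1 − 4p/3) = −0.75 ln(1 − 0.571428) = −0.75 ln(0.428572)
  = −0.75 × (-0.847297) = 0.635473 substitutions/site.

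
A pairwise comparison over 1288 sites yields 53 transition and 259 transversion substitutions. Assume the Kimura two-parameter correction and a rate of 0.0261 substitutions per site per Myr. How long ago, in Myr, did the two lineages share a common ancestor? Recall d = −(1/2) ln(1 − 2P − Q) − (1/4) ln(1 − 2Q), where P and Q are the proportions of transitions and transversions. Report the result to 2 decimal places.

P = 53/1288 ≈ 0.041149 and Q = 259/1288 ≈ 0.201087.
Under the Kimura two-parameter model, d = −½ ln(1 − 2P − Q) − ¼ ln(1 − 2Q).
1 − 2P − Q = 0.716615, giving −½ ln(0.716615) = 0.166608.
1 − 2Q = 0.597826, giving −¼ ln(0.597826) = 0.128614.
d = 0.166608 + 0.128614 = 0.295222.
Under a molecular clock d = 2μt, so t = d/(2μ) = 0.295222 / (2 × 0.0261) = 5.66 Myr.

5.66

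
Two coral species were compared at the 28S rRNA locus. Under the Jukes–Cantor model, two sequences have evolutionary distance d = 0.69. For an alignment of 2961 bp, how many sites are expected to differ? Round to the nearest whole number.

1336

Invert JC69: p = (3/4)(1 − e^(−4d/3)) = 0.75 × (1 − e^(-0.92)) = 0.75 × (1 − 0.398519) = 0.451111.
Expected differing sites = pL ≈ 0.451111 × 2961 = 1335.739671 ≈ 1336.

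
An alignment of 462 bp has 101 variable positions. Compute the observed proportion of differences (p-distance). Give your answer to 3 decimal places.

0.219

p = 101/462 = 0.218614… ≈ 0.219 (to 3 d.p.).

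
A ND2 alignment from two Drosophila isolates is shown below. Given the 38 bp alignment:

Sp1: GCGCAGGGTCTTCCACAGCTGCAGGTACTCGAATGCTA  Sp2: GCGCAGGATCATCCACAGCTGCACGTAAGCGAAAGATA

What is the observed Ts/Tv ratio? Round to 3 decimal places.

Transitions are A↔G and C↔T; transversions are all other mismatches.
Transitions: 1. Transversions: 6.
R = 1/6 = 0.166666… ≈ 0.167 (to 3 d.p.).

0.167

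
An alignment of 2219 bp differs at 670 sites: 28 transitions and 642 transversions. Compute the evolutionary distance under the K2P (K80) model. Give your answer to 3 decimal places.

0.405

P = 28/2219 ≈ 0.012618 and Q = 642/2219 ≈ 0.28932.
Under the Kimura two-parameter model, d = −½ ln(1 − 2P − Q) − ¼ ln(1 − 2Q).
1 − 2P − Q = 0.685444, giving −½ ln(0.685444) = 0.188844.
1 − 2Q = 0.42136, giving −¼ ln(0.42136) = 0.216067.
d = 0.188844 + 0.216067 = 0.404911.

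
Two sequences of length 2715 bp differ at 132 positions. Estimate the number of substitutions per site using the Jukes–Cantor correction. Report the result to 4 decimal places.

0.0503

p = 132/2715 ≈ 0.048619.
d = −(3/4) ln(1 − 4p/3) = −0.75 ln(1 − 0.064825) = −0.75 ln(0.935175)
  = −0.75 × (-0.067022) = 0.050267 substitutions/site.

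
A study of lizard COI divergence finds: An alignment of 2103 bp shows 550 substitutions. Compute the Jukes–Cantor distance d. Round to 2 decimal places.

p = 550/2103 ≈ 0.261531.
d = −(3/4) ln(1 − 4p/3) = −0.75 ln(1 − 0.348708) = −0.75 ln(0.651292)
  = −0.75 × (-0.428797) = 0.321598 substitutions/site.

0.32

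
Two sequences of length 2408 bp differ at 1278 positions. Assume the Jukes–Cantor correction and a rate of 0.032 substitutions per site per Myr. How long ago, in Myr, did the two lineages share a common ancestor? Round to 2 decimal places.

p = 1278/2408 ≈ 0.530731.
d = −(3/4) ln(1 − 4p/3) = −0.75 ln(1 − 0.707641) = −0.75 ln(0.292359)
  = −0.75 × (-1.229773) = 0.922330 substitutions/site.
Under a molecular clock d = 2μt, so t = d/(2μ) = 0.922330 / (2 × 0.032) = 14.41 Myr.

14.41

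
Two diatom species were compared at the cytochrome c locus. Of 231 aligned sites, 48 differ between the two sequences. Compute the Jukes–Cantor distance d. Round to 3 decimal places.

0.243

p = 48/231 ≈ 0.207792.
d = −(3/4) ln(1 − 4p/3) = −0.75 ln(1 − 0.277056) = −0.75 ln(0.722944)
  = −0.75 × (-0.324424) = 0.243318 substitutions/site.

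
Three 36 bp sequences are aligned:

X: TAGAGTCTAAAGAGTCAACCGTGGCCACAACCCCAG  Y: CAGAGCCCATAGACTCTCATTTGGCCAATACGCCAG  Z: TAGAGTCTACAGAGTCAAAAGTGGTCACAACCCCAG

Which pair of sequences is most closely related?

X and Z

X–Y: 13/36 differ, p = 0.361, d = 0.493.
X–Z: 4/36 differ, p = 0.111, d = 0.120.
Y–Z: 13/36 differ, p = 0.361, d = 0.493.
The smallest distance is between X and Z.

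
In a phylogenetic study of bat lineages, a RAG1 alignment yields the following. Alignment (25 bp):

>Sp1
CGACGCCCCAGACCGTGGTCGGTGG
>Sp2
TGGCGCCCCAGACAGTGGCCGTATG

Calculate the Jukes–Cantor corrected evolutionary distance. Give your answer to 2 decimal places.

0.35

The sequences differ at 7 of 25 sites (1, 3, 14, 19, 22, 23, 24), so p = 7/25 = 0.28.
d = −(3/4) ln(1 − 4p/3) = −0.75 ln(1 − 0.373333) = −0.75 ln(0.626667)
  = −0.75 × (-0.467340) = 0.350505 substitutions/site.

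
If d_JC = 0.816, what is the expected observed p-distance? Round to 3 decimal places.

0.497

p = (3/4)(1 − e^(−4d/3)) = 0.75 × (1 − e^(-1.088)) = 0.75 × (1 − 0.336890) = 0.497333.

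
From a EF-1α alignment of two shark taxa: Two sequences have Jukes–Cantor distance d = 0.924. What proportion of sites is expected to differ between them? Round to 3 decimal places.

p = (3/4)(1 − e^(−4d/3)) = 0.75 × (1 − e^(-1.232)) = 0.75 × (1 − 0.291709) = 0.531218.

0.531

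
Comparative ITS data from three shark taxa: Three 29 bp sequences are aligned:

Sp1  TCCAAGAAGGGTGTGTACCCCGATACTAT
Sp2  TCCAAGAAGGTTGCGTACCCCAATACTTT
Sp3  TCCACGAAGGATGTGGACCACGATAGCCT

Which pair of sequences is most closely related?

Sp1 and Sp2

Sp1–Sp2: 4/29 differ, p = 0.138, d = 0.152.
Sp1–Sp3: 7/29 differ, p = 0.241, d = 0.291.
Sp2–Sp3: 9/29 differ, p = 0.310, d = 0.401.
The smallest distance is between Sp1 and Sp2.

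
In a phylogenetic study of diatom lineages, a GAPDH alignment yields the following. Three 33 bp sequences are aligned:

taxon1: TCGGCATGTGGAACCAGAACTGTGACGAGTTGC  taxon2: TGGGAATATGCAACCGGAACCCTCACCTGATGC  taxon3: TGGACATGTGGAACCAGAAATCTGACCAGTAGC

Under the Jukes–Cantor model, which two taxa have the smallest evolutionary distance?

taxon1–taxon2: 11/33 differ, p = 0.333, d = 0.441.
taxon1–taxon3: 6/33 differ, p = 0.182, d = 0.208.
taxon2–taxon3: 11/33 differ, p = 0.333, d = 0.441.
The smallest distance is between taxon1 and taxon3.

taxon1 and taxon3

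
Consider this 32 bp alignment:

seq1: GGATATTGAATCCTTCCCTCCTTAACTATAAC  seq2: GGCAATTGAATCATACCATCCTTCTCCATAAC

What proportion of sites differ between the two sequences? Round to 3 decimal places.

0.250

The sequences differ at 8 of 32 positions (sites 3, 4, 13, 15, 18, 24, 25, 27).
p = 8/32 = 0.250.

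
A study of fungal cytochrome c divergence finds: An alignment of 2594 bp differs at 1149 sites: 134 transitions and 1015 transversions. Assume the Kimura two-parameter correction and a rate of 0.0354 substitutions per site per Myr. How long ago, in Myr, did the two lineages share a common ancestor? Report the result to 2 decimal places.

P = 134/2594 ≈ 0.051658 and Q = 1015/2594 ≈ 0.391288.
Under the Kimura two-parameter model, d = −½ ln(1 − 2P − Q) − ¼ ln(1 − 2Q).
1 − 2P − Q = 0.505396, giving −½ ln(0.505396) = 0.341206.
1 − 2Q = 0.217424, giving −¼ ln(0.217424) = 0.381476.
d = 0.341206 + 0.381476 = 0.722682.
Under a molecular clock d = 2μt, so t = d/(2μ) = 0.722682 / (2 × 0.0354) = 10.21 Myr.

10.21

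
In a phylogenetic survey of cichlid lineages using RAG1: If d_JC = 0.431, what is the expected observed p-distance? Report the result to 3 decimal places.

p = (3/4)(1 − e^(−4d/3)) = 0.75 × (1 − e^(-0.574667)) = 0.75 × (1 − 0.562892) = 0.327831.

0.328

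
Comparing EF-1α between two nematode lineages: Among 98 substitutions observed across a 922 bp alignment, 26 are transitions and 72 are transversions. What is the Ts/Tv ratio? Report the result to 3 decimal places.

0.361

R = 26/72 = 0.361111… ≈ 0.361 (to 3 d.p.).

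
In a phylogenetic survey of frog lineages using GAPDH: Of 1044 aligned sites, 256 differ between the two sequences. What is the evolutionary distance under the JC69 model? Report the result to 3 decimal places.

p = 256/1044 ≈ 0.245211.
d = −(3/4) ln(1 − 4p/3) = −0.75 ln(1 − 0.326948) = −0.75 ln(0.673052)
  = −0.75 × (-0.395933) = 0.296950 substitutions/site.

0.297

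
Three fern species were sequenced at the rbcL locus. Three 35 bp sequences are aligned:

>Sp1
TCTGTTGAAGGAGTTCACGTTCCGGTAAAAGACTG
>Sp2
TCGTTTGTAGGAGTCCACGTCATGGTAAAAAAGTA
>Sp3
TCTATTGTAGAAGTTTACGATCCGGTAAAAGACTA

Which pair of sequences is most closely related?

Sp1 and Sp3

Sp1–Sp2: 10/35 differ, p = 0.286, d = 0.360.
Sp1–Sp3: 6/35 differ, p = 0.171, d = 0.195.
Sp2–Sp3: 11/35 differ, p = 0.314, d = 0.407.
The smallest distance is between Sp1 and Sp3.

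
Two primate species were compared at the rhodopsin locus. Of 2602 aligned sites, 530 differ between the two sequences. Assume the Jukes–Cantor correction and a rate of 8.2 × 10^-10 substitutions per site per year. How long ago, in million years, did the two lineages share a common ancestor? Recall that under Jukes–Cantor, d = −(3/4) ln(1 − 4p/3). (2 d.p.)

p = 530/2602 ≈ 0.203689.
d = −(3/4) ln(1 − 4p/3) = −0.75 ln(1 − 0.271585) = −0.75 ln(0.728415)
  = −0.75 × (-0.316884) = 0.237663 substitutions/site.
Under a molecular clock d = 2μt, so t = d/(2μ) = 0.237663 / (2 × 8.2 × 10^-10) = 144.92 million years.

144.92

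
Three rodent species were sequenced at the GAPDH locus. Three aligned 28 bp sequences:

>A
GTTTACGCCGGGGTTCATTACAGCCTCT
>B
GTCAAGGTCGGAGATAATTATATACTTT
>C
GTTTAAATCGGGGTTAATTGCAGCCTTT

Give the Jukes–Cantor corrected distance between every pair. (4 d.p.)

d(A,B) = 0.5565, d(A,C) = 0.2524, d(B,C) = 0.4850

A–B: 11/28 sites differ → p ≈ 0.392857, d = −0.75 ln(1 − 0.523809) = 0.556452 ≈ 0.5565.
A–C: 6/28 sites differ → p ≈ 0.214286, d = −0.75 ln(1 − 0.285715) = 0.252355 ≈ 0.2524.
B–C: 10/28 sites differ → p ≈ 0.357143, d = −0.75 ln(1 − 0.476191) = 0.484971 ≈ 0.4850.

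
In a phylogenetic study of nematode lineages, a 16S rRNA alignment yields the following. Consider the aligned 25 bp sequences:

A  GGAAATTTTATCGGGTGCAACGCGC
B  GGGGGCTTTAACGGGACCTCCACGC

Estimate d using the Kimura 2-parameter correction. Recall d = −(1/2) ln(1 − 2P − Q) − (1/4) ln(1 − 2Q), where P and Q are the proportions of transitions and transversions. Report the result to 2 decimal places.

Of 25 sites, 5 differences are transitions and 5 are transversions, so P = 5/25 = 0.2 and Q = 5/25 = 0.2.
Under the Kimura two-parameter model, d = −½ ln(1 − 2P − Q) − ¼ ln(1 − 2Q).
1 − 2P − Q = 0.4, giving −½ ln(0.4) = 0.458145.
1 − 2Q = 0.6, giving −¼ ln(0.6) = 0.127706.
d = 0.458145 + 0.127706 = 0.585851.

0.59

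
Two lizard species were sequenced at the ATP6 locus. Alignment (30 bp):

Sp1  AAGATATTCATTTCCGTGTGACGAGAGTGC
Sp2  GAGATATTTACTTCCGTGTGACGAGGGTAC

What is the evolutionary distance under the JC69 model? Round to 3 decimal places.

The sequences differ at 5 of 30 sites (1, 9, 11, 26, 29), so p = 5/30 ≈ 0.166667.
d = −(3/4) ln(1 − 4p/3) = −0.75 ln(1 − 0.222223) = −0.75 ln(0.777777)
  = −0.75 × (-0.251315) = 0.188486 substitutions/site.

0.188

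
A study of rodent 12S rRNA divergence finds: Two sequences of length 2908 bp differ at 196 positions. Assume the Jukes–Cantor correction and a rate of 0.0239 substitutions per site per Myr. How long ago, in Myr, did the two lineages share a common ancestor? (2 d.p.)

p = 196/2908 ≈ 0.0674.
d = −(3/4) ln(1 − 4p/3) = −0.75 ln(1 − 0.089867) = −0.75 ln(0.910133)
  = −0.75 × (-0.094165) = 0.070624 substitutions/site.
Under a molecular clock d = 2μt, so t = d/(2μ) = 0.070624 / (2 × 0.0239) = 1.48 Myr.

1.48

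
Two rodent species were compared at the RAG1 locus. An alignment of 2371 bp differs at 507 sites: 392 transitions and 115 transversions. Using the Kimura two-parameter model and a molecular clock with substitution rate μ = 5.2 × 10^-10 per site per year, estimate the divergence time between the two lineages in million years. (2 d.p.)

253.71

P = 392/2371 ≈ 0.165331 and Q = 115/2371 ≈ 0.048503.
Under the Kimura two-parameter model, d = −½ ln(1 − 2P − Q) − ¼ ln(1 − 2Q).
1 − 2P − Q = 0.620835, giving −½ ln(0.620835) = 0.238345.
1 − 2Q = 0.902994, giving −¼ ln(0.902994) = 0.025510.
d = 0.238345 + 0.025510 = 0.263855.
Under a molecular clock d = 2μt, so t = d/(2μ) = 0.263855 / (2 × 5.2 × 10^-10) = 253.71 million years.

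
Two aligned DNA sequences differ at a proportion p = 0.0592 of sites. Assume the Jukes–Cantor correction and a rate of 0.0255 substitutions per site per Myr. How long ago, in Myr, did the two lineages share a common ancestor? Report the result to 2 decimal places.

d = −(3/4) ln(1 − 4p/3) = −0.75 ln(1 − 0.078933) = −0.75 ln(0.921067)
  = −0.75 × (-0.082222) = 0.061667 substitutions/site.
Under a molecular clock d = 2μt, so t = d/(2μ) = 0.061667 / (2 × 0.0255) = 1.21 Myr.

1.21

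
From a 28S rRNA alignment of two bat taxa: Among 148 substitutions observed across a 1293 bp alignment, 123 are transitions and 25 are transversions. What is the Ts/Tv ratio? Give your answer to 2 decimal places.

4.92

R = 123/25 = 4.92.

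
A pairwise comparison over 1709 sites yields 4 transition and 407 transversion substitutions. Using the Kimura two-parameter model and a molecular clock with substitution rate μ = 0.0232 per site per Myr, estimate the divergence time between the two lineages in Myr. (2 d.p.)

6.48

P = 4/1709 ≈ 0.002341 and Q = 407/1709 ≈ 0.238151.
Under the Kimura two-parameter model, d = −½ ln(1 − 2P − Q) − ¼ ln(1 − 2Q).
1 − 2P − Q = 0.757167, giving −½ ln(0.757167) = 0.139086.
1 − 2Q = 0.523698, giving −¼ ln(0.523698) = 0.161710.
d = 0.139086 + 0.161710 = 0.300796.
Under a molecular clock d = 2μt, so t = d/(2μ) = 0.300796 / (2 × 0.0232) = 6.48 Myr.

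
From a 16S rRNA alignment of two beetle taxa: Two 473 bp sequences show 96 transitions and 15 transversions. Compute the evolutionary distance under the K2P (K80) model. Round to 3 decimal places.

P = 96/473 ≈ 0.20296 and Q = 15/473 ≈ 0.031712.
Under the Kimura two-parameter model, d = −½ ln(1 − 2P − Q) − ¼ ln(1 − 2Q).
1 − 2P − Q = 0.562368, giving −½ ln(0.562368) = 0.287799.
1 − 2Q = 0.936576, giving −¼ ln(0.936576) = 0.016381.
d = 0.287799 + 0.016381 = 0.304180.

0.304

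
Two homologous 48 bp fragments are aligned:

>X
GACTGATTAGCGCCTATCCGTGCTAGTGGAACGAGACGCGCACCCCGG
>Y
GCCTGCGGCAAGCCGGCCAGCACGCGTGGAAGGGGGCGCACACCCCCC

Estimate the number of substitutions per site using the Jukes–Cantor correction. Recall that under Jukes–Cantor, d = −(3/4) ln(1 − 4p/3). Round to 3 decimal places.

The sequences differ at 21 of 48 sites, so p = 21/48 = 0.4375.
d = −(3/4) ln(1 − 4p/3) = −0.75 ln(1 − 0.583333) = −0.75 ln(0.416667)
  = −0.75 × (-0.875468) = 0.656601 substitutions/site.

0.657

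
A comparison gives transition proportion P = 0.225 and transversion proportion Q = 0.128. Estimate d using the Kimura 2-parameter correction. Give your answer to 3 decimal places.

0.505

Under the Kimura two-parameter model, d = −½ ln(1 − 2P − Q) − ¼ ln(1 − 2Q).
1 − 2P − Q = 0.422, giving −½ ln(0.422) = 0.431375.
1 − 2Q = 0.744, giving −¼ ln(0.744) = 0.073929.
d = 0.431375 + 0.073929 = 0.505304.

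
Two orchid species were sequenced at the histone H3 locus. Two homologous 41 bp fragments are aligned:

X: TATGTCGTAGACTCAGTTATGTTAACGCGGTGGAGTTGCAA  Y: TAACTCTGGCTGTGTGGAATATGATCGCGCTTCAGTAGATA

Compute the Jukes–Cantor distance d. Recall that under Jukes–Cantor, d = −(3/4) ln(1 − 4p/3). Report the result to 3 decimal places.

0.861

The sequences differ at 21 of 41 sites, so p = 21/41 ≈ 0.512195.
d = −(3/4) ln(1 − 4p/3) = −0.75 ln(1 − 0.682927) = −0.75 ln(0.317073)
  = −0.75 × (-1.148623) = 0.861467 substitutions/site.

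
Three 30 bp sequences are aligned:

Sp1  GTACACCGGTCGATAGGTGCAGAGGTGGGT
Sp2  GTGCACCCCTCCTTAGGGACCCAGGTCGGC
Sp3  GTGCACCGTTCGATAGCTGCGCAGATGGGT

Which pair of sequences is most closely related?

Sp1 and Sp3

Sp1–Sp2: 11/30 differ, p = 0.367, d = 0.503.
Sp1–Sp3: 6/30 differ, p = 0.200, d = 0.233.
Sp2–Sp3: 11/30 differ, p = 0.367, d = 0.503.
The smallest distance is between Sp1 and Sp3.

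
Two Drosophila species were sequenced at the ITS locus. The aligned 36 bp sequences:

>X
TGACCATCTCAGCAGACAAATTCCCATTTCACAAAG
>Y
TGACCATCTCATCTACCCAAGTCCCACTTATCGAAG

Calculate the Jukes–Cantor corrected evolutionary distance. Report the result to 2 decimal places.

The sequences differ at 10 of 36 sites (12, 14, 15, 16, 18, 21, 27, 30, 31, 33), so p = 10/36 ≈ 0.277778.
d = −(3/4) ln(1 − 4p/3) = −0.75 ln(1 − 0.370371) = −0.75 ln(0.629629)
  = −0.75 × (-0.462625) = 0.346969 substitutions/site.

0.35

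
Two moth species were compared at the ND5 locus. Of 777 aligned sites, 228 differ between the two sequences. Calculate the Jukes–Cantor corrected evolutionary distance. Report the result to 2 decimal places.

0.37

p = 228/777 ≈ 0.293436.
d = −(3/4) ln(1 − 4p/3) = −0.75 ln(1 − 0.391248) = −0.75 ln(0.608752)
  = −0.75 × (-0.496344) = 0.372258 substitutions/site.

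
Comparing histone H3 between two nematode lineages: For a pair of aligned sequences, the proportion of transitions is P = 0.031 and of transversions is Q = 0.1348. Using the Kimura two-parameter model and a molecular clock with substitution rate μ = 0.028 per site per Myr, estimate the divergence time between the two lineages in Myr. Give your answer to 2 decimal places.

Under the Kimura two-parameter model, d = −½ ln(1 − 2P − Q) − ¼ ln(1 − 2Q).
1 − 2P − Q = 0.8032, giving −½ ln(0.8032) = 0.109576.
1 − 2Q = 0.7304, giving −¼ ln(0.7304) = 0.078541.
d = 0.109576 + 0.078541 = 0.188117.
Under a molecular clock d = 2μt, so t = d/(2μ) = 0.188117 / (2 × 0.028) = 3.36 Myr.

3.36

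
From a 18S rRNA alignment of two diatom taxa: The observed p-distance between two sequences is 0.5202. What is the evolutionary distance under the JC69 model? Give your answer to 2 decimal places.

d = −(3/4) ln(1 − 4p/3) = −0.75 ln(1 − 0.6936) = −0.75 ln(0.3064)
  = −0.75 × (-1.182864) = 0.887148 substitutions/site.

0.89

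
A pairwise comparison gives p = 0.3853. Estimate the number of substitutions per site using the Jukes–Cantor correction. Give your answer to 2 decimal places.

0.54

d = −(3/4) ln(1 − 4p/3) = −0.75 ln(1 − 0.513733) = −0.75 ln(0.486267)
  = −0.75 × (-0.720997) = 0.540748 substitutions/site.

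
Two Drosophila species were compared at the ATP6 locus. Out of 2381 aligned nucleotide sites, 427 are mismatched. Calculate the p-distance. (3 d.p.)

0.179

p = 427/2381 = 0.179336… ≈ 0.179 (to 3 d.p.).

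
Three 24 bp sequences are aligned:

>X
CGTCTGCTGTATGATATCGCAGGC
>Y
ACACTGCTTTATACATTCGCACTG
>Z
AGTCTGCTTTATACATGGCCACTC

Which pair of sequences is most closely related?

X–Y: 11/24 differ, p = 0.458, d = 0.708.
X–Z: 11/24 differ, p = 0.458, d = 0.708.
Y–Z: 6/24 differ, p = 0.250, d = 0.304.
The smallest distance is between Y and Z.

Y and Z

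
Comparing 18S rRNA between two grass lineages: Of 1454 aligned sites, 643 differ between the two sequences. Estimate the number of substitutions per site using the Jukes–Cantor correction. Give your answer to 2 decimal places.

p = 643/1454 ≈ 0.442228.
d = −(3/4) ln(1 − 4p/3) = −0.75 ln(1 − 0.589637) = −0.75 ln(0.410363)
  = −0.75 × (-0.890713) = 0.668035 substitutions/site.

0.67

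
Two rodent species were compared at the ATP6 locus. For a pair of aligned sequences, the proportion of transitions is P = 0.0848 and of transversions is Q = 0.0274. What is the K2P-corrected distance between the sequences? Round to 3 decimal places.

0.124

Under the Kimura two-parameter model, d = −½ ln(1 − 2P − Q) − ¼ ln(1 − 2Q).
1 − 2P − Q = 0.803, giving −½ ln(0.803) = 0.109700.
1 − 2Q = 0.9452, giving −¼ ln(0.9452) = 0.014090.
d = 0.109700 + 0.014090 = 0.123790.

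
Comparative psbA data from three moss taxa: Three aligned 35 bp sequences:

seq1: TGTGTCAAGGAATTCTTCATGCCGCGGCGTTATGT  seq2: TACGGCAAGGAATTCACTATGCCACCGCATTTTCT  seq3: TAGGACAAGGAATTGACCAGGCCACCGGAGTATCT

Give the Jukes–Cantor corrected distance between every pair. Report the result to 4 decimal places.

d(seq1,seq2) = 0.4073, d(seq1,seq3) = 0.5128, d(seq2,seq3) = 0.2726

seq1–seq2: 11/35 sites differ → p ≈ 0.314286, d = −0.75 ln(1 − 0.419048) = 0.407315 ≈ 0.4073.
seq1–seq3: 13/35 sites differ → p ≈ 0.371429, d = −0.75 ln(1 − 0.495239) = 0.512753 ≈ 0.5128.
seq2–seq3: 8/35 sites differ → p ≈ 0.228571, d = −0.75 ln(1 − 0.304761) = 0.272625 ≈ 0.2726.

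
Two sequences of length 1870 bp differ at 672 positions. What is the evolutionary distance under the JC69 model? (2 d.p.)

p = 672/1870 ≈ 0.359358.
d = −(3/4) ln(1 − 4p/3) = −0.75 ln(1 − 0.479144) = −0.75 ln(0.520856)
  = −0.75 × (-0.652282) = 0.489212 substitutions/site.

0.49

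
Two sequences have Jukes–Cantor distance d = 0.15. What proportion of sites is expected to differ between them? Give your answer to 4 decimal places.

p = (3/4)(1 − e^(−4d/3)) = 0.75 × (1 − e^(-0.2)) = 0.75 × (1 − 0.818731) = 0.135952.

0.1360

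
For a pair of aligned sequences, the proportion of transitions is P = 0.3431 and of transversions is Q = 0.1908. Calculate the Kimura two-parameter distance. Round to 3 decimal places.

1.168

Under the Kimura two-parameter model, d = −½ ln(1 − 2P − Q) − ¼ ln(1 − 2Q).
1 − 2P − Q = 0.123, giving −½ ln(0.123) = 1.047785.
1 − 2Q = 0.6184, giving −¼ ln(0.6184) = 0.120155.
d = 1.047785 + 0.120155 = 1.167940.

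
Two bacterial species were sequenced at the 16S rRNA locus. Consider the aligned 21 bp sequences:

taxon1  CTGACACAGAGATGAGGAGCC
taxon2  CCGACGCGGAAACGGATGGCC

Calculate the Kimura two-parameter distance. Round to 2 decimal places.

Of 21 sites, 8 differences are transitions and 1 are transversions, so P = 8/21 ≈ 0.380952 and Q = 1/21 ≈ 0.047619.
Under the Kimura two-parameter model, d = −½ ln(1 − 2P − Q) − ¼ ln(1 − 2Q).
1 − 2P − Q = 0.190477, giving −½ ln(0.190477) = 0.829112.
1 − 2Q = 0.904762, giving −¼ ln(0.904762) = 0.025021.
d = 0.829112 + 0.025021 = 0.854133.

0.85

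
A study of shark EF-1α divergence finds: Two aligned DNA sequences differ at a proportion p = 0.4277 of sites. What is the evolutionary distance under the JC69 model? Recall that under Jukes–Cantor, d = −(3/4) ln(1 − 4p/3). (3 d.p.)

d = −(3/4) ln(1 − 4p/3) = −0.75 ln(1 − 0.570267) = −0.75 ln(0.429733)
  = −0.75 × (-0.844591) = 0.633443 substitutions/site.

0.633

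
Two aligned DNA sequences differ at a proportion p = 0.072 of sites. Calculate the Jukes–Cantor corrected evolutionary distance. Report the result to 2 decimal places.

d = −(3/4) ln(1 − 4p/3) = −0.75 ln(1 − 0.096) = −0.75 ln(0.904)
  = −0.75 × (-0.100926) = 0.075695 substitutions/site.

0.08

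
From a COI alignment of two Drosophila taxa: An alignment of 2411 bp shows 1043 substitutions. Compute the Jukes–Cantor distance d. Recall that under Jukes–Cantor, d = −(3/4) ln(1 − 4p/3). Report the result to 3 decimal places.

p = 1043/2411 ≈ 0.432601.
d = −(3/4) ln(1 − 4p/3) = −0.75 ln(1 − 0.576801) = −0.75 ln(0.423199)
  = −0.75 × (-0.859913) = 0.644935 substitutions/site.

0.645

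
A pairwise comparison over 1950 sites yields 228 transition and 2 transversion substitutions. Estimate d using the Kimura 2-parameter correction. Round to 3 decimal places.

P = 228/1950 ≈ 0.116923 and Q = 2/1950 ≈ 0.001026.
Under the Kimura two-parameter model, d = −½ ln(1 − 2P − Q) − ¼ ln(1 − 2Q).
1 − 2P − Q = 0.765128, giving −½ ln(0.765128) = 0.133856.
1 − 2Q = 0.997948, giving −¼ ln(0.997948) = 0.000514.
d = 0.133856 + 0.000514 = 0.134370.

0.134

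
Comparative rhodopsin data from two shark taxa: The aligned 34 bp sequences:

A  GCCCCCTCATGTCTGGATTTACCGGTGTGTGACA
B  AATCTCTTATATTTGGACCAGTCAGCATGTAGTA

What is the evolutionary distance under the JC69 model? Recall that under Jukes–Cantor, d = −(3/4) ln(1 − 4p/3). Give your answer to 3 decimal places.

The sequences differ at 18 of 34 sites, so p = 18/34 ≈ 0.529412.
d = −(3/4) ln(1 − 4p/3) = −0.75 ln(1 − 0.705883) = −0.75 ln(0.294117)
  = −0.75 × (-1.223778) = 0.917834 substitutions/site.

0.918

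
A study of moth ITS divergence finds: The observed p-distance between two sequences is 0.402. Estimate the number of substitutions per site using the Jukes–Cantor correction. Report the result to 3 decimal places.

d = −(3/4) ln(1 − 4p/3) = −0.75 ln(1 − 0.536) = −0.75 ln(0.464)
  = −0.75 × (-0.767871) = 0.575903 substitutions/site.

0.576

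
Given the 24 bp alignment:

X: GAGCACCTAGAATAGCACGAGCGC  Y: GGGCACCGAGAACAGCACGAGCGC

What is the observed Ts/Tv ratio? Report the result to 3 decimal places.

2.000

Transitions are A↔G and C↔T; transversions are all other mismatches.
Transitions: 2. Transversions: 1.
R = 2/1 = 2.000.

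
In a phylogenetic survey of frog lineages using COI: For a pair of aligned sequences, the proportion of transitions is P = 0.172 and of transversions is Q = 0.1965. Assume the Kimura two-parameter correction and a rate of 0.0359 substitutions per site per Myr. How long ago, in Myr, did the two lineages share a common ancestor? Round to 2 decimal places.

7.15

Under the Kimura two-parameter model, d = −½ ln(1 − 2P − Q) − ¼ ln(1 − 2Q).
1 − 2P − Q = 0.4595, giving −½ ln(0.4595) = 0.388808.
1 − 2Q = 0.607, giving −¼ ln(0.607) = 0.124807.
d = 0.388808 + 0.124807 = 0.513615.
Under a molecular clock d = 2μt, so t = d/(2μ) = 0.513615 / (2 × 0.0359) = 7.15 Myr.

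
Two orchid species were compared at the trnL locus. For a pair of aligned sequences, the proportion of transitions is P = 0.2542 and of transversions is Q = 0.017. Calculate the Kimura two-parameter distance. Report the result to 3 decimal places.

0.381

Under the Kimura two-parameter model, d = −½ ln(1 − 2P − Q) − ¼ ln(1 − 2Q).
1 − 2P − Q = 0.4746, giving −½ ln(0.4746) = 0.372641.
1 − 2Q = 0.966, giving −¼ ln(0.966) = 0.008648.
d = 0.372641 + 0.008648 = 0.381289.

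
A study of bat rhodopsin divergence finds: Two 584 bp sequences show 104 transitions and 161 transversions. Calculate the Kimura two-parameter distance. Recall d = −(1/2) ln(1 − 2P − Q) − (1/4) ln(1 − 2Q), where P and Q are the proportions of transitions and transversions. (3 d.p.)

0.700

P = 104/584 ≈ 0.178082 and Q = 161/584 ≈ 0.275685.
Under the Kimura two-parameter model, d = −½ ln(1 − 2P − Q) − ¼ ln(1 − 2Q).
1 − 2P − Q = 0.368151, giving −½ ln(0.368151) = 0.499631.
1 − 2Q = 0.44863, giving −¼ ln(0.44863) = 0.200389.
d = 0.499631 + 0.200389 = 0.700020.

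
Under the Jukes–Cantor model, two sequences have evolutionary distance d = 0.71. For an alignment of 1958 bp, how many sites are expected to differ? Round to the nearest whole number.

899

Invert JC69: p = (3/4)(1 − e^(−4d/3)) = 0.75 × (1 − e^(-0.946667)) = 0.75 × (1 − 0.388032) = 0.458976.
Expected differing sites = pL ≈ 0.458976 × 1958 = 898.675008 ≈ 899.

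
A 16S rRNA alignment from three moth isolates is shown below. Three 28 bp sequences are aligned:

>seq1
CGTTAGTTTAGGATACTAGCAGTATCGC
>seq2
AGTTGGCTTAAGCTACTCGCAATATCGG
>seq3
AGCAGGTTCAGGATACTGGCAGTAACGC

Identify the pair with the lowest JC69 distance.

seq1 and seq3

seq1–seq2: 8/28 differ, p = 0.286, d = 0.360.
seq1–seq3: 7/28 differ, p = 0.250, d = 0.304.
seq2–seq3: 10/28 differ, p = 0.357, d = 0.485.
The smallest distance is between seq1 and seq3.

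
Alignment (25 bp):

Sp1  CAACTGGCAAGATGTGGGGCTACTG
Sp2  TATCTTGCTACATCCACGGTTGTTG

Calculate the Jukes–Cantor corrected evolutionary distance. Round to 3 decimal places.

The sequences differ at 12 of 25 sites, so p = 12/25 = 0.48.
d = −(3/4) ln(1 − 4p/3) = −0.75 ln(1 − 0.64) = −0.75 ln(0.36)
  = −0.75 × (-1.021651) = 0.766238 substitutions/site.

0.766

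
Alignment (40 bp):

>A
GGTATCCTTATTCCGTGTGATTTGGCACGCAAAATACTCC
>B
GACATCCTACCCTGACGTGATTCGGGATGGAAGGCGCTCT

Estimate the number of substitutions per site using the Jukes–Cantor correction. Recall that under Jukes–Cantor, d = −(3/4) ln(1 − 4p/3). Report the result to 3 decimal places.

The sequences differ at 19 of 40 sites, so p = 19/40 = 0.475.
d = −(3/4) ln(1 − 4p/3) = −0.75 ln(1 − 0.633333) = −0.75 ln(0.366667)
  = −0.75 × (-1.003301) = 0.752476 substitutions/site.

0.752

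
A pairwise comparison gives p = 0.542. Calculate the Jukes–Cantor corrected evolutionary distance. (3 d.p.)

d = −(3/4) ln(1 − 4p/3) = −0.75 ln(1 − 0.722667) = −0.75 ln(0.277333)
  = −0.75 × (-1.282536) = 0.961902 substitutions/site.

0.962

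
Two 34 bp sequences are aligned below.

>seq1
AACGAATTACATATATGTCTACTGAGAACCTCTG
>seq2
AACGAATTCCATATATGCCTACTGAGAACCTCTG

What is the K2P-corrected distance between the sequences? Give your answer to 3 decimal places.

0.061

Of 34 sites, 1 differences are transitions and 1 are transversions, so P = 1/34 ≈ 0.029412 and Q = 1/34 ≈ 0.029412.
Under the Kimura two-parameter model, d = −½ ln(1 − 2P − Q) − ¼ ln(1 − 2Q).
1 − 2P − Q = 0.911764, giving −½ ln(0.911764) = 0.046187.
1 − 2Q = 0.941176, giving −¼ ln(0.941176) = 0.015156.
d = 0.046187 + 0.015156 = 0.061343.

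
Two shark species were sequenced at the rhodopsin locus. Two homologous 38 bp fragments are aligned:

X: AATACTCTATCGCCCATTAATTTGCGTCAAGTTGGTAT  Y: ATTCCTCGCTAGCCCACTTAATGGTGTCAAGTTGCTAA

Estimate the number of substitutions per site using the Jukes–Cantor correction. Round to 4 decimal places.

0.4099

The sequences differ at 12 of 38 sites, so p = 12/38 ≈ 0.315789.
d = −(3/4) ln(1 − 4p/3) = −0.75 ln(1 − 0.421052) = −0.75 ln(0.578948)
  = −0.75 × (-0.546543) = 0.409907 substitutions/site.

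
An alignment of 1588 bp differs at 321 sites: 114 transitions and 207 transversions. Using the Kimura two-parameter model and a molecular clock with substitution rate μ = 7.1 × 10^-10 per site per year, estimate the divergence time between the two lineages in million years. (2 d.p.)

P = 114/1588 ≈ 0.071788 and Q = 207/1588 ≈ 0.130353.
Under the Kimura two-parameter model, d = −½ ln(1 − 2P − Q) − ¼ ln(1 − 2Q).
1 − 2P − Q = 0.726071, giving −½ ln(0.726071) = 0.160054.
1 − 2Q = 0.739294, giving −¼ ln(0.739294) = 0.075515.
d = 0.160054 + 0.075515 = 0.235569.
Under a molecular clock d = 2μt, so t = d/(2μ) = 0.235569 / (2 × 7.1 × 10^-10) = 165.89 million years.

165.89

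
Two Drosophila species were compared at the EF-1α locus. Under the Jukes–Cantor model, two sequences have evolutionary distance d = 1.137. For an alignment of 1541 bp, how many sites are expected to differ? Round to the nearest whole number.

Invert JC69: p = (3/4)(1 − e^(−4d/3)) = 0.75 × (1 − e^(-1.516)) = 0.75 × (1 − 0.219588) = 0.585309.
Expected differing sites = pL ≈ 0.585309 × 1541 = 901.961169 ≈ 902.

902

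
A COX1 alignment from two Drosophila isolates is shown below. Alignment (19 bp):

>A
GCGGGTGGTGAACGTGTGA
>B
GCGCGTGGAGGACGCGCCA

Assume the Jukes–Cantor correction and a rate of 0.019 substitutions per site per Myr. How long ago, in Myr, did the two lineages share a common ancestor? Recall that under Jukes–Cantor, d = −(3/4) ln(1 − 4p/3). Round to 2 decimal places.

10.79

The sequences differ at 6 of 19 sites (4, 9, 11, 15, 17, 18), so p = 6/19 ≈ 0.315789.
d = −(3/4) ln(1 − 4p/3) = −0.75 ln(1 − 0.421052) = −0.75 ln(0.578948)
  = −0.75 × (-0.546543) = 0.409907 substitutions/site.
Under a molecular clock d = 2μt, so t = d/(2μ) = 0.409907 / (2 × 0.019) = 10.79 Myr.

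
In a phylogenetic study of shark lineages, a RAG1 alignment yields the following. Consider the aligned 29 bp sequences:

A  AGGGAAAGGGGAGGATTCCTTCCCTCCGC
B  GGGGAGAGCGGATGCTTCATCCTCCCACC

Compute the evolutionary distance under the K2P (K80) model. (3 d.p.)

0.535

Of 29 sites, 5 differences are transitions and 6 are transversions, so P = 5/29 ≈ 0.172414 and Q = 6/29 ≈ 0.206897.
Under the Kimura two-parameter model, d = −½ ln(1 − 2P − Q) − ¼ ln(1 − 2Q).
1 − 2P − Q = 0.448275, giving −½ ln(0.448275) = 0.401174.
1 − 2Q = 0.586206, giving −¼ ln(0.586206) = 0.133521.
d = 0.401174 + 0.133521 = 0.534695.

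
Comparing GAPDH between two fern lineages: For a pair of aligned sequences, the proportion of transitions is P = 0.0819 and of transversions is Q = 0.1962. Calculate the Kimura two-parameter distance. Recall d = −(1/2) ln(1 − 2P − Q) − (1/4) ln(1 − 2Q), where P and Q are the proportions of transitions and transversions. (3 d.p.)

0.348

Under the Kimura two-parameter model, d = −½ ln(1 − 2P − Q) − ¼ ln(1 − 2Q).
1 − 2P − Q = 0.64, giving −½ ln(0.64) = 0.223144.
1 − 2Q = 0.6076, giving −¼ ln(0.6076) = 0.124560.
d = 0.223144 + 0.124560 = 0.347704.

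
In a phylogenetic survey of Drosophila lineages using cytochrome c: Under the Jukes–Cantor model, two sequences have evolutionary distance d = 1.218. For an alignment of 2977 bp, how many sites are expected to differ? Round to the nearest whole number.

1793

Invert JC69: p = (3/4)(1 − e^(−4d/3)) = 0.75 × (1 − e^(-1.624)) = 0.75 × (1 − 0.197109) = 0.602168.
Expected differing sites = pL ≈ 0.602168 × 2977 = 1792.654136 ≈ 1793.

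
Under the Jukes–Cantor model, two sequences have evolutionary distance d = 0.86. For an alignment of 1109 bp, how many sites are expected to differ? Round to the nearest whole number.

Invert JC69: p = (3/4)(1 − e^(−4d/3)) = 0.75 × (1 − e^(-1.146667)) = 0.75 × (1 − 0.317694) = 0.511730.
Expected differing sites = pL ≈ 0.511730 × 1109 = 567.50857 ≈ 568.

568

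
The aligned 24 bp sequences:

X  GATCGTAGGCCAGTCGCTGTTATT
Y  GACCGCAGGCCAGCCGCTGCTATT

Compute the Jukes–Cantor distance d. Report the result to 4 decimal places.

0.1885

The sequences differ at 4 of 24 sites (3, 6, 14, 20), so p = 4/24 ≈ 0.166667.
d = −(3/4) ln(1 − 4p/3) = −0.75 ln(1 − 0.222223) = −0.75 ln(0.777777)
  = −0.75 × (-0.251315) = 0.188486 substitutions/site.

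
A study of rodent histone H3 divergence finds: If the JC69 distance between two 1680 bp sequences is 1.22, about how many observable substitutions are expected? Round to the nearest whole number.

1012

Invert JC69: p = (3/4)(1 − e^(−4d/3)) = 0.75 × (1 − e^(-1.626667)) = 0.75 × (1 − 0.196584) = 0.602562.
Expected differing sites = pL ≈ 0.602562 × 1680 = 1012.30416 ≈ 1012.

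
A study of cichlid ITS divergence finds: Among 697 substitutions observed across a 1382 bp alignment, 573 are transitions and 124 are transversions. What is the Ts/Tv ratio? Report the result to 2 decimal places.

R = 573/124 = 4.620967… ≈ 4.62 (to 2 d.p.).

4.62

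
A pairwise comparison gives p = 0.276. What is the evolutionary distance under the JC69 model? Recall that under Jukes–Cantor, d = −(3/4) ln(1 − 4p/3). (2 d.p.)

0.34

d = −(3/4) ln(1 − 4p/3) = −0.75 ln(1 − 0.368) = −0.75 ln(0.632)
  = −0.75 × (-0.458866) = 0.344150 substitutions/site.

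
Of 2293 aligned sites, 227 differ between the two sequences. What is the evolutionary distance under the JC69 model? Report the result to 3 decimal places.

0.106

p = 227/2293 ≈ 0.098997.
d = −(3/4) ln(1 − 4p/3) = −0.75 ln(1 − 0.131996) = −0.75 ln(0.868004)
  = −0.75 × (-0.141559) = 0.106169 substitutions/site.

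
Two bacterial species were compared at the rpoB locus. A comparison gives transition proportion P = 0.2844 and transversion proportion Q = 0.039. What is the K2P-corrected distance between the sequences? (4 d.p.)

0.4883

Under the Kimura two-parameter model, d = −½ ln(1 − 2P − Q) − ¼ ln(1 − 2Q).
1 − 2P − Q = 0.3922, giving −½ ln(0.3922) = 0.467992.
1 − 2Q = 0.922, giving −¼ ln(0.922) = 0.020303.
d = 0.467992 + 0.020303 = 0.488295.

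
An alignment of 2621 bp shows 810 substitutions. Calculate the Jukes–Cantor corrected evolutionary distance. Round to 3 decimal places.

p = 810/2621 ≈ 0.309042.
d = −(3/4) ln(1 − 4p/3) = −0.75 ln(1 − 0.412056) = −0.75 ln(0.587944)
  = −0.75 × (-0.531124) = 0.398343 substitutions/site.

0.398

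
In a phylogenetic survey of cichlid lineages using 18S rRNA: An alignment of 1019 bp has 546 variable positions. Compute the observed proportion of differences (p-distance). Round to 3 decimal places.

p = 546/1019 = 0.535819… ≈ 0.536 (to 3 d.p.).

0.536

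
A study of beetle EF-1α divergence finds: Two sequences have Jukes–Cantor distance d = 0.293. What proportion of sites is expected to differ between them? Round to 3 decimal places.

p = (3/4)(1 − e^(−4d/3)) = 0.75 × (1 − e^(-0.390667)) = 0.75 × (1 − 0.676605) = 0.242546.

0.243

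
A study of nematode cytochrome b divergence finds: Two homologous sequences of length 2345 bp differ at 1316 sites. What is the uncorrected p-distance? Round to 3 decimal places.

p = 1316/2345 = 0.561194… ≈ 0.561 (to 3 d.p.).

0.561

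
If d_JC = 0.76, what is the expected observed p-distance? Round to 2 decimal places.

p = (3/4)(1 − e^(−4d/3)) = 0.75 × (1 − e^(-1.013333)) = 0.75 × (1 − 0.363007) = 0.477745.

0.48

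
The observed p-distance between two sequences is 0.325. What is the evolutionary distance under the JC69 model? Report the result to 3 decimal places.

d = −(3/4) ln(1 − 4p/3) = −0.75 ln(1 − 0.433333) = −0.75 ln(0.566667)
  = −0.75 × (-0.567983) = 0.425987 substitutions/site.

0.426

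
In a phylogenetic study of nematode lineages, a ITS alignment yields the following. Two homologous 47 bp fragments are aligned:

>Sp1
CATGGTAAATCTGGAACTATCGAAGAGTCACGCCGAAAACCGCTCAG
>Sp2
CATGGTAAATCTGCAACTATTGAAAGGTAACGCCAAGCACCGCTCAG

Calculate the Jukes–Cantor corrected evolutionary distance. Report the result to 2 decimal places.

0.19

The sequences differ at 8 of 47 sites (14, 21, 25, 26, 29, 35, 37, 38), so p = 8/47 ≈ 0.170213.
d = −(3/4) ln(1 − 4p/3) = −0.75 ln(1 − 0.226951) = −0.75 ln(0.773049)
  = −0.75 × (-0.257413) = 0.193060 substitutions/site.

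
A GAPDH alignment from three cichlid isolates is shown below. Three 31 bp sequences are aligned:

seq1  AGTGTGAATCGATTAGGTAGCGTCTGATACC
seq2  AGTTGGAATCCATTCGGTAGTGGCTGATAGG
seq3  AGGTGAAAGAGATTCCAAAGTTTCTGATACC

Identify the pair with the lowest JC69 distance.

seq1–seq2: 8/31 differ, p = 0.258, d = 0.316.
seq1–seq3: 12/31 differ, p = 0.387, d = 0.544.
seq2–seq3: 12/31 differ, p = 0.387, d = 0.544.
The smallest distance is between seq1 and seq2.

seq1 and seq2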